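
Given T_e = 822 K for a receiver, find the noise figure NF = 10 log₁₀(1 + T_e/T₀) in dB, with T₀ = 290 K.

5.84 dB

F = 1 + T_e/T₀ = 1 + 822/290 = 3.83448
NF = 10 log₁₀(3.83448) = 5.84 dB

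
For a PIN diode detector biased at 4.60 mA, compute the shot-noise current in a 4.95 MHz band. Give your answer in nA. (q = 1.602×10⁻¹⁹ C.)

I_n = √(2qI·B)
2qI·B = 2 × 1.602×10⁻¹⁹ × 4.60×10⁻³ × 4.95×10⁶ = 7.30×10⁻¹⁵ A²
I_n = √(7.30×10⁻¹⁵) = 8.54×10⁻⁸ A = 85.4 nA

85.4 nA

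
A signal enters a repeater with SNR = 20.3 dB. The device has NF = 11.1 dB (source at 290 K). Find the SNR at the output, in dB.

9.2 dB

By definition F = SNR_in/SNR_out, so in dB: SNR_out = SNR_in − NF
SNR_out = 20.3 − 11.1 = 9.2 dB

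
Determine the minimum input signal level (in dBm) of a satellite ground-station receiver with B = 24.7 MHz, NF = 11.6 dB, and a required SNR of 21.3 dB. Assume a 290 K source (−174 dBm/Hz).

Sensitivity = −174 + 10 log₁₀(B) + NF + SNR_min
= −174 + 73.93 + 11.6 + 21.3
= −67.17 dBm → −67.2 dBm

−67.2 dBm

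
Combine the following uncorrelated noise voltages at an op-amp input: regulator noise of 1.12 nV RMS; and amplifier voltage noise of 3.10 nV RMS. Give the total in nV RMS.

3.30 nV

Uncorrelated sources add in power (mean-square): V_tot = √(ΣV_i²)
V_tot = √[(1.12×10⁻⁹)² + (3.10×10⁻⁹)²] = 3.30×10⁻⁹ V = 3.30 nV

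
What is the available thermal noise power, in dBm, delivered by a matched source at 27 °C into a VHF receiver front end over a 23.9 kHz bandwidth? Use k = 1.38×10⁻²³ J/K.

−130.0 dBm

T = 27 °C + 273.15 = 300.15 K
P_n = kTB = 1.38×10⁻²³ × 300.15 × 2.39×10⁴ = 9.90×10⁻¹⁷ W
In dBm: 10 log₁₀(9.90×10⁻¹⁷ / 10⁻³) = −130.0 dBm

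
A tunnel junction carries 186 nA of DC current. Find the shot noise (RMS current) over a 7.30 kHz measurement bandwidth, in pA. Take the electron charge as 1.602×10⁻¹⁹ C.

I_n = √(2qI·B)
2qI·B = 2 × 1.602×10⁻¹⁹ × 1.86×10⁻⁷ × 7.30×10³ = 4.35×10⁻²² A²
I_n = √(4.35×10⁻²²) = 2.09×10⁻¹¹ A = 20.9 pA

20.9 pA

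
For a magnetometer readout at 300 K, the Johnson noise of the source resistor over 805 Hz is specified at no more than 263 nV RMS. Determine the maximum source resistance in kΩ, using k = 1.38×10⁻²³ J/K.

Johnson–Nyquist: V_n = √(4kTRB) ⇒ R = V_n² / (4kTB)
4kTB = 4 × 1.38×10⁻²³ × 300 × 8.05×10² = 1.33×10⁻¹⁷
R = (2.63×10⁻⁷)² / 1.33×10⁻¹⁷ = 5.19×10³ Ω = 5.19 kΩ

5.19 kΩ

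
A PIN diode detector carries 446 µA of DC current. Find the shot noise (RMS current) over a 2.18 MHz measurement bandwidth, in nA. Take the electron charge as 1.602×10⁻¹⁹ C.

17.6 nA

I_n = √(2qI·B)
2qI·B = 2 × 1.602×10⁻¹⁹ × 4.46×10⁻⁴ × 2.18×10⁶ = 3.12×10⁻¹⁶ A²
I_n = √(3.12×10⁻¹⁶) = 1.76×10⁻⁸ A = 17.6 nA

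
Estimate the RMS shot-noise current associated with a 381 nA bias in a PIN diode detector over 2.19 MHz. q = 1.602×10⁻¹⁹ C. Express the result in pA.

517 pA

I_n = √(2qI·B)
2qI·B = 2 × 1.602×10⁻¹⁹ × 3.81×10⁻⁷ × 2.19×10⁶ = 2.67×10⁻¹⁹ A²
I_n = √(2.67×10⁻¹⁹) = 5.17×10⁻¹⁰ A = 517 pA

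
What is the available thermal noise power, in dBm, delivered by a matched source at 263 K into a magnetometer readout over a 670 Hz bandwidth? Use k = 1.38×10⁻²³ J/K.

−146.1 dBm

P_n = kTB = 1.38×10⁻²³ × 263 × 6.70×10² = 2.43×10⁻¹⁸ W
In dBm: 10 log₁₀(2.43×10⁻¹⁸ / 10⁻³) = −146.1 dBm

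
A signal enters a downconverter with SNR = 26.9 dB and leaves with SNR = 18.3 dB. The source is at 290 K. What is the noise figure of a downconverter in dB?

NF (dB) = SNR_in(dB) − SNR_out(dB) when the source is at T₀
NF = 26.9 − 18.3 = 8.6 dB

8.6 dB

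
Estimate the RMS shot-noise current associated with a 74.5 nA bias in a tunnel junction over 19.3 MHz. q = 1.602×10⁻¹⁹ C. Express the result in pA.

679 pA

I_n = √(2qI·B)
2qI·B = 2 × 1.602×10⁻¹⁹ × 7.45×10⁻⁸ × 1.93×10⁷ = 4.61×10⁻¹⁹ A²
I_n = √(4.61×10⁻¹⁹) = 6.79×10⁻¹⁰ A = 679 pA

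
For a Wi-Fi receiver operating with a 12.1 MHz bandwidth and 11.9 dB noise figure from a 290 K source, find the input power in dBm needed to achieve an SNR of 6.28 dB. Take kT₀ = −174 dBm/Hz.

−85.0 dBm

Sensitivity = −174 + 10 log₁₀(B) + NF + SNR_min
= −174 + 70.83 + 11.9 + 6.28
= −84.99 dBm → −85.0 dBm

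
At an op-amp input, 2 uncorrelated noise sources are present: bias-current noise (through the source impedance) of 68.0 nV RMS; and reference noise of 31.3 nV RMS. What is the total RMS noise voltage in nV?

Uncorrelated sources add in power (mean-square): V_tot = √(ΣV_i²)
V_tot = √[(6.80×10⁻⁸)² + (3.13×10⁻⁸)²] = 7.49×10⁻⁸ V = 74.9 nV

74.9 nV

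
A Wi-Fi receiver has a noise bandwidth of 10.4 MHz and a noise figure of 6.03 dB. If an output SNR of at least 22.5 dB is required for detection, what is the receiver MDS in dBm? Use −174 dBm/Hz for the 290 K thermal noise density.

Sensitivity = −174 + 10 log₁₀(B) + NF + SNR_min
= −174 + 70.17 + 6.03 + 22.5
= −75.30 dBm → −75.3 dBm

−75.3 dBm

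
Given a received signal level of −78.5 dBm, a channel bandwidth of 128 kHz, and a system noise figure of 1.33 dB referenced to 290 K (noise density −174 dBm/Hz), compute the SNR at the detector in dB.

Noise floor: N = −174 + 10 log₁₀(B) + NF
10 log₁₀(1.28×10⁵) = 51.07 dB
N = −174 + 51.07 + 1.33 = −121.60 dBm
SNR = P_sig − N = −78.5 − (−121.60) = 43.10 dB → 43.1 dB

43.1 dB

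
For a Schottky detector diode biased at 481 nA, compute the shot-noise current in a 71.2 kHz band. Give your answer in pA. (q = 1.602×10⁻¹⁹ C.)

105 pA

I_n = √(2qI·B)
2qI·B = 2 × 1.602×10⁻¹⁹ × 4.81×10⁻⁷ × 7.12×10⁴ = 1.10×10⁻²⁰ A²
I_n = √(1.10×10⁻²⁰) = 1.05×10⁻¹⁰ A = 105 pA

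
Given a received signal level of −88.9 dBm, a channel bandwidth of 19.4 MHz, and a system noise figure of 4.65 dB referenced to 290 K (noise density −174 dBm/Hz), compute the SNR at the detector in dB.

7.6 dB

Noise floor: N = −174 + 10 log₁₀(B) + NF
10 log₁₀(1.94×10⁷) = 72.88 dB
N = −174 + 72.88 + 4.65 = −96.47 dBm
SNR = P_sig − N = −88.9 − (−96.47) = 7.57 dB → 7.6 dB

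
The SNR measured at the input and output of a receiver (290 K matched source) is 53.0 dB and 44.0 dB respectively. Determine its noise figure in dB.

9.0 dB

NF (dB) = SNR_in(dB) − SNR_out(dB) when the source is at T₀
NF = 53.0 − 44.0 = 9.0 dB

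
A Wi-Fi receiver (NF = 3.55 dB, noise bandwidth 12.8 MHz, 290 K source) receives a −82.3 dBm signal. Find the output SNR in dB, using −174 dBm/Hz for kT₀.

17.1 dB

Noise floor: N = −174 + 10 log₁₀(B) + NF
10 log₁₀(1.28×10⁷) = 71.07 dB
N = −174 + 71.07 + 3.55 = −99.38 dBm
SNR = P_sig − N = −82.3 − (−99.38) = 17.08 dB → 17.1 dB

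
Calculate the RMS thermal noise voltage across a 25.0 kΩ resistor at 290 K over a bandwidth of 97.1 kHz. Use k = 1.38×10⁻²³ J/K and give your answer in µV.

6.23 µV

V_n = √(4kTRB)
4kTRB = 4 × 1.38×10⁻²³ × 290 × 2.50×10⁴ × 9.71×10⁴ = 3.89×10⁻¹¹ V²
V_n = √(3.89×10⁻¹¹) = 6.23×10⁻⁶ V = 6.23 µV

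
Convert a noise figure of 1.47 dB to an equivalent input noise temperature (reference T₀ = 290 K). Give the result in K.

F = 10^(1.47/10) = 1.40281
T_e = (F − 1)·T₀ = (1.40281 − 1) × 290 = 117 K

117 K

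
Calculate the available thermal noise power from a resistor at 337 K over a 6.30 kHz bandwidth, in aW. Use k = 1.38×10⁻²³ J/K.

29.3 aW

P_n = kTB = 1.38×10⁻²³ × 337 × 6.30×10³ = 2.93×10⁻¹⁷ W = 29.3 aW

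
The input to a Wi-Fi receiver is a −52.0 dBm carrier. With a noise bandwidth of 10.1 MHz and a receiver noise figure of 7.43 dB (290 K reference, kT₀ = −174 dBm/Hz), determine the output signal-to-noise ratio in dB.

44.5 dB

Noise floor: N = −174 + 10 log₁₀(B) + NF
10 log₁₀(1.01×10⁷) = 70.04 dB
N = −174 + 70.04 + 7.43 = −96.53 dBm
SNR = P_sig − N = −52.0 − (−96.53) = 44.53 dB → 44.5 dB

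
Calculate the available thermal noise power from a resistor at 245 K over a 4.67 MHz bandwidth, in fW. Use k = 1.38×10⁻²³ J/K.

15.8 fW

P_n = kTB = 1.38×10⁻²³ × 245 × 4.67×10⁶ = 1.58×10⁻¹⁴ W = 15.8 fW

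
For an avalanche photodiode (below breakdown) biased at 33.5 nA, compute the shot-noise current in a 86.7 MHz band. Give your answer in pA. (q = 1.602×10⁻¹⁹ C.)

I_n = √(2qI·B)
2qI·B = 2 × 1.602×10⁻¹⁹ × 3.35×10⁻⁸ × 8.67×10⁷ = 9.31×10⁻¹⁹ A²
I_n = √(9.31×10⁻¹⁹) = 9.65×10⁻¹⁰ A = 965 pA

965 pA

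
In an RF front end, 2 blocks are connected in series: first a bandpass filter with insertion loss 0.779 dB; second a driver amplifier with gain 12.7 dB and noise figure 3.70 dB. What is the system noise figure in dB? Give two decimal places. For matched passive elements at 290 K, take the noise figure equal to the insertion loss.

4.48 dB

Convert to linear (a loss of L dB is a gain of −L dB): F_i = 10^(NF_i/10), G_i = 10^(G_i,dB/10)
  Stage 1: F_1 = 10^(0.779/10) = 1.196, G_1 = 10^(−0.779/10) = 0.8358
  Stage 2: F_2 = 10^(3.70/10) = 2.344, G_2 = 10^(12.7/10) = 18.62
Friis cascade:
  F = 1.196 + (2.344 − 1)/0.8358 = 2.805
NF = 10 log₁₀(2.805) = 4.48 dB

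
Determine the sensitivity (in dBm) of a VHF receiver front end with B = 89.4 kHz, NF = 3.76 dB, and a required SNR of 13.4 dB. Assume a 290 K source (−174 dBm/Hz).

−107.3 dBm

Sensitivity = −174 + 10 log₁₀(B) + NF + SNR_min
= −174 + 49.51 + 3.76 + 13.4
= −107.33 dBm → −107.3 dBm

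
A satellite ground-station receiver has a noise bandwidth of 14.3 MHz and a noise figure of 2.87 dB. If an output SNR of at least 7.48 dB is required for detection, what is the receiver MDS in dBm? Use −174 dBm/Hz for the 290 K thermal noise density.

Sensitivity = −174 + 10 log₁₀(B) + NF + SNR_min
= −174 + 71.55 + 2.87 + 7.48
= −92.10 dBm → −92.1 dBm

−92.1 dBm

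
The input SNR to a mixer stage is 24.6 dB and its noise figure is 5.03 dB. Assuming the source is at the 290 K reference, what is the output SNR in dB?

By definition F = SNR_in/SNR_out, so in dB: SNR_out = SNR_in − NF
SNR_out = 24.6 − 5.03 = 19.57 dB

19.57 dB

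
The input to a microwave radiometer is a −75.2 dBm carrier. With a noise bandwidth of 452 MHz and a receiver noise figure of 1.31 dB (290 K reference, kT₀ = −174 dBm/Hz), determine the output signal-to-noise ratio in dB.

Noise floor: N = −174 + 10 log₁₀(B) + NF
10 log₁₀(4.52×10⁸) = 86.55 dB
N = −174 + 86.55 + 1.31 = −86.14 dBm
SNR = P_sig − N = −75.2 − (−86.14) = 10.94 dB → 10.9 dB

10.9 dB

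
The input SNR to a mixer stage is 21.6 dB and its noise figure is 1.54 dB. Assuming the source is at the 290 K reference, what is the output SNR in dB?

By definition F = SNR_in/SNR_out, so in dB: SNR_out = SNR_in − NF
SNR_out = 21.6 − 1.54 = 20.06 dB

20.06 dB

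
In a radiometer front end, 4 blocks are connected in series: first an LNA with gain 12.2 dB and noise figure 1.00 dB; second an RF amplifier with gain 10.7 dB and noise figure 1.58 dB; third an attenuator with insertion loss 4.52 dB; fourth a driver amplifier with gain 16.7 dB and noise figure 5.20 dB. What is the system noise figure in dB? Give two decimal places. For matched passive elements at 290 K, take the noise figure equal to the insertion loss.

Convert to linear (a loss of L dB is a gain of −L dB): F_i = 10^(NF_i/10), G_i = 10^(G_i,dB/10)
  Stage 1: F_1 = 10^(1.00/10) = 1.259, G_1 = 10^(12.2/10) = 16.60
  Stage 2: F_2 = 10^(1.58/10) = 1.439, G_2 = 10^(10.7/10) = 11.75
  Stage 3: F_3 = 10^(4.52/10) = 2.831, G_3 = 10^(−4.52/10) = 0.3532
  Stage 4: F_4 = 10^(5.20/10) = 3.311, G_4 = 10^(16.7/10) = 46.77
Friis cascade:
  F = 1.259 + (1.439 − 1)/16.60 + (2.831 − 1)/195.0 + (3.311 − 1)/68.87 = 1.328
NF = 10 log₁₀(1.328) = 1.23 dB

1.23 dB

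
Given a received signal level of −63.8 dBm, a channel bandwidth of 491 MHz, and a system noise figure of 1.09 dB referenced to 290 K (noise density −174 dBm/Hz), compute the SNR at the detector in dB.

Noise floor: N = −174 + 10 log₁₀(B) + NF
10 log₁₀(4.91×10⁸) = 86.91 dB
N = −174 + 86.91 + 1.09 = −86.00 dBm
SNR = P_sig − N = −63.8 − (−86.00) = 22.20 dB → 22.2 dB

22.2 dB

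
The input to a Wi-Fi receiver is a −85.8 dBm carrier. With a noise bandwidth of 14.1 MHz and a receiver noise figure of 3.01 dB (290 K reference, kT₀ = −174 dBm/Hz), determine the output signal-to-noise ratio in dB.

Noise floor: N = −174 + 10 log₁₀(B) + NF
10 log₁₀(1.41×10⁷) = 71.49 dB
N = −174 + 71.49 + 3.01 = −99.50 dBm
SNR = P_sig − N = −85.8 − (−99.50) = 13.70 dB → 13.7 dB

13.7 dB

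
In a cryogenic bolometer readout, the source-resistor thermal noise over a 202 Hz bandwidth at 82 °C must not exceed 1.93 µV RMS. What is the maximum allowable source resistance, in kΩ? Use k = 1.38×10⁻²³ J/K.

T = 82 °C + 273.15 = 355.15 K
Johnson–Nyquist: V_n = √(4kTRB) ⇒ R = V_n² / (4kTB)
4kTB = 4 × 1.38×10⁻²³ × 355.15 × 2.02×10² = 3.96×10⁻¹⁸
R = (1.93×10⁻⁶)² / 3.96×10⁻¹⁸ = 9.41×10⁵ Ω = 941 kΩ

941 kΩ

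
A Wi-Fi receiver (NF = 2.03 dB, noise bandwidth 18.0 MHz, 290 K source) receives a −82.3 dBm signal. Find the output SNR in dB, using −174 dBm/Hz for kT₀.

17.1 dB

Noise floor: N = −174 + 10 log₁₀(B) + NF
10 log₁₀(1.80×10⁷) = 72.55 dB
N = −174 + 72.55 + 2.03 = −99.42 dBm
SNR = P_sig − N = −82.3 − (−99.42) = 17.12 dB → 17.1 dB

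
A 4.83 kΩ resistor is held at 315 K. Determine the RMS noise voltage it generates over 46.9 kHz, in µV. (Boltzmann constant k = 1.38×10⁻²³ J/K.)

V_n = √(4kTRB)
4kTRB = 4 × 1.38×10⁻²³ × 315 × 4.83×10³ × 4.69×10⁴ = 3.94×10⁻¹² V²
V_n = √(3.94×10⁻¹²) = 1.98×10⁻⁶ V = 1.98 µV

1.98 µV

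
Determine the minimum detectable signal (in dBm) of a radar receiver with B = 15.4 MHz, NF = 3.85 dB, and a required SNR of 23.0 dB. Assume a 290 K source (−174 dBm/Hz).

Sensitivity = −174 + 10 log₁₀(B) + NF + SNR_min
= −174 + 71.88 + 3.85 + 23.0
= −75.27 dBm → −75.3 dBm

−75.3 dBm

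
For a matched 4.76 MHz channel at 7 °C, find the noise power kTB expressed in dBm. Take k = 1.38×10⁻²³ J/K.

T = 7 °C + 273.15 = 280.15 K
P_n = kTB = 1.38×10⁻²³ × 280.15 × 4.76×10⁶ = 1.84×10⁻¹⁴ W
In dBm: 10 log₁₀(1.84×10⁻¹⁴ / 10⁻³) = −107.4 dBm

−107.4 dBm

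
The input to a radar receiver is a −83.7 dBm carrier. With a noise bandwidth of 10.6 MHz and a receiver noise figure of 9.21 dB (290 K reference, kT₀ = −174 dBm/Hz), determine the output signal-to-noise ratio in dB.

Noise floor: N = −174 + 10 log₁₀(B) + NF
10 log₁₀(1.06×10⁷) = 70.25 dB
N = −174 + 70.25 + 9.21 = −94.54 dBm
SNR = P_sig − N = −83.7 − (−94.54) = 10.84 dB → 10.8 dB

10.8 dB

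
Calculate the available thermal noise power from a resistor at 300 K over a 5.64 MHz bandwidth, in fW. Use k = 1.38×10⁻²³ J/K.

P_n = kTB = 1.38×10⁻²³ × 300 × 5.64×10⁶ = 2.33×10⁻¹⁴ W = 23.3 fW

23.3 fW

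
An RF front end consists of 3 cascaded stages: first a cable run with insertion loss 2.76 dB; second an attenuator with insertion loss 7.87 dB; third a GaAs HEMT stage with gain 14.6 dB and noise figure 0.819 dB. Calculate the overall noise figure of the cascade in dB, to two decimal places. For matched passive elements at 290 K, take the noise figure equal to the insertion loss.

Convert to linear (a loss of L dB is a gain of −L dB): F_i = 10^(NF_i/10), G_i = 10^(G_i,dB/10)
  Stage 1: F_1 = 10^(2.76/10) = 1.888, G_1 = 10^(−2.76/10) = 0.5297
  Stage 2: F_2 = 10^(7.87/10) = 6.124, G_2 = 10^(−7.87/10) = 0.1633
  Stage 3: F_3 = 10^(0.819/10) = 1.208, G_3 = 10^(14.6/10) = 28.84
Friis cascade:
  F = 1.888 + (6.124 − 1)/0.5297 + (1.208 − 1)/0.08650 = 13.96
NF = 10 log₁₀(13.96) = 11.45 dB

11.45 dB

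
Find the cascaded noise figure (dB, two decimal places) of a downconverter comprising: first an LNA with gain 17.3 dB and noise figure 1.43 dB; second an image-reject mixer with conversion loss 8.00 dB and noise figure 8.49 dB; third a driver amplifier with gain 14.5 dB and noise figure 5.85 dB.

2.64 dB

Convert to linear (a loss of L dB is a gain of −L dB): F_i = 10^(NF_i/10), G_i = 10^(G_i,dB/10)
  Stage 1: F_1 = 10^(1.43/10) = 1.390, G_1 = 10^(17.3/10) = 53.70
  Stage 2: F_2 = 10^(8.49/10) = 7.063, G_2 = 10^(−8.00/10) = 0.1585
  Stage 3: F_3 = 10^(5.85/10) = 3.846, G_3 = 10^(14.5/10) = 28.18
Friis cascade:
  F = 1.390 + (7.063 − 1)/53.70 + (3.846 − 1)/8.511 = 1.837
NF = 10 log₁₀(1.837) = 2.64 dB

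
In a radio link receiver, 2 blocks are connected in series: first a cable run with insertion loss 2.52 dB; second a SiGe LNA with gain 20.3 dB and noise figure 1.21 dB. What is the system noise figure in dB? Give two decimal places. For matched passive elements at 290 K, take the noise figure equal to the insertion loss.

3.73 dB

Convert to linear (a loss of L dB is a gain of −L dB): F_i = 10^(NF_i/10), G_i = 10^(G_i,dB/10)
  Stage 1: F_1 = 10^(2.52/10) = 1.786, G_1 = 10^(−2.52/10) = 0.5598
  Stage 2: F_2 = 10^(1.21/10) = 1.321, G_2 = 10^(20.3/10) = 107.2
Friis cascade:
  F = 1.786 + (1.321 − 1)/0.5598 = 2.360
NF = 10 log₁₀(2.360) = 3.73 dB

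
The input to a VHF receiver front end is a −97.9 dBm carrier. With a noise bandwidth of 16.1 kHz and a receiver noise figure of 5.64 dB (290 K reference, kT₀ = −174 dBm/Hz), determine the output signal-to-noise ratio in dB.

Noise floor: N = −174 + 10 log₁₀(B) + NF
10 log₁₀(1.61×10⁴) = 42.07 dB
N = −174 + 42.07 + 5.64 = −126.29 dBm
SNR = P_sig − N = −97.9 − (−126.29) = 28.39 dB → 28.4 dB

28.4 dB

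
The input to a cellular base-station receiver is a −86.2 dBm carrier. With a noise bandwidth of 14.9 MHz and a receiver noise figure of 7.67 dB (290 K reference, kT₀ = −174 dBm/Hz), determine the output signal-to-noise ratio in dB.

8.4 dB

Noise floor: N = −174 + 10 log₁₀(B) + NF
10 log₁₀(1.49×10⁷) = 71.73 dB
N = −174 + 71.73 + 7.67 = −94.60 dBm
SNR = P_sig − N = −86.2 − (−94.60) = 8.40 dB → 8.4 dB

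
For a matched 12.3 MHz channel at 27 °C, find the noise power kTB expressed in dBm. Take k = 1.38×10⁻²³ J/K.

T = 27 °C + 273.15 = 300.15 K
P_n = kTB = 1.38×10⁻²³ × 300.15 × 1.23×10⁷ = 5.09×10⁻¹⁴ W
In dBm: 10 log₁₀(5.09×10⁻¹⁴ / 10⁻³) = −102.9 dBm

−102.9 dBm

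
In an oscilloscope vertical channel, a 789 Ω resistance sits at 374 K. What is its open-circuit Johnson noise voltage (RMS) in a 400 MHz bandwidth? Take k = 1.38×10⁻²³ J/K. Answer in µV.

80.7 µV

V_n = √(4kTRB)
4kTRB = 4 × 1.38×10⁻²³ × 374 × 7.89×10² × 4.00×10⁸ = 6.52×10⁻⁹ V²
V_n = √(6.52×10⁻⁹) = 8.07×10⁻⁵ V = 80.7 µV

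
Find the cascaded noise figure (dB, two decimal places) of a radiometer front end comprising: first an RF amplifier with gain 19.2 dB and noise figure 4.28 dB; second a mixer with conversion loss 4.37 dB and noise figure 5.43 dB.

4.33 dB

Convert to linear (a loss of L dB is a gain of −L dB): F_i = 10^(NF_i/10), G_i = 10^(G_i,dB/10)
  Stage 1: F_1 = 10^(4.28/10) = 2.679, G_1 = 10^(19.2/10) = 83.18
  Stage 2: F_2 = 10^(5.43/10) = 3.491, G_2 = 10^(−4.37/10) = 0.3656
Friis cascade:
  F = 2.679 + (3.491 − 1)/83.18 = 2.709
NF = 10 log₁₀(2.709) = 4.33 dB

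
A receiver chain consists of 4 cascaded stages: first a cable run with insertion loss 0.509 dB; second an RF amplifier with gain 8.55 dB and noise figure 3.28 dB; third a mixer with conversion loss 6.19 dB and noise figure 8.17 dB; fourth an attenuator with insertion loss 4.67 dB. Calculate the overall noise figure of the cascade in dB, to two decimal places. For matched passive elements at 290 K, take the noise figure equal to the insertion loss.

Convert to linear (a loss of L dB is a gain of −L dB): F_i = 10^(NF_i/10), G_i = 10^(G_i,dB/10)
  Stage 1: F_1 = 10^(0.509/10) = 1.124, G_1 = 10^(−0.509/10) = 0.8894
  Stage 2: F_2 = 10^(3.28/10) = 2.128, G_2 = 10^(8.55/10) = 7.161
  Stage 3: F_3 = 10^(8.17/10) = 6.561, G_3 = 10^(−6.19/10) = 0.2404
  Stage 4: F_4 = 10^(4.67/10) = 2.931, G_4 = 10^(−4.67/10) = 0.3412
Friis cascade:
  F = 1.124 + (2.128 − 1)/0.8894 + (6.561 − 1)/6.369 + (2.931 − 1)/1.531 = 4.527
NF = 10 log₁₀(4.527) = 6.56 dB

6.56 dB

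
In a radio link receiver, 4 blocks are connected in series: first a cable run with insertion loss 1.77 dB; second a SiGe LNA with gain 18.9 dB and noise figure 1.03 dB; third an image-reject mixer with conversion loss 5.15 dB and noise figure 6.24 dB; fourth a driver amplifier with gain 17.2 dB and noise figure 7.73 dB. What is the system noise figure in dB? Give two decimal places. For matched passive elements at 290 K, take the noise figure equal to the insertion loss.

3.58 dB

Convert to linear (a loss of L dB is a gain of −L dB): F_i = 10^(NF_i/10), G_i = 10^(G_i,dB/10)
  Stage 1: F_1 = 10^(1.77/10) = 1.503, G_1 = 10^(−1.77/10) = 0.6653
  Stage 2: F_2 = 10^(1.03/10) = 1.268, G_2 = 10^(18.9/10) = 77.62
  Stage 3: F_3 = 10^(6.24/10) = 4.207, G_3 = 10^(−5.15/10) = 0.3055
  Stage 4: F_4 = 10^(7.73/10) = 5.929, G_4 = 10^(17.2/10) = 52.48
Friis cascade:
  F = 1.503 + (1.268 − 1)/0.6653 + (4.207 − 1)/51.64 + (5.929 − 1)/15.78 = 2.280
NF = 10 log₁₀(2.280) = 3.58 dB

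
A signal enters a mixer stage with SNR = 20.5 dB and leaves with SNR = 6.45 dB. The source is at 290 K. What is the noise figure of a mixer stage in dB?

14.05 dB

NF (dB) = SNR_in(dB) − SNR_out(dB) when the source is at T₀
NF = 20.5 − 6.45 = 14.05 dB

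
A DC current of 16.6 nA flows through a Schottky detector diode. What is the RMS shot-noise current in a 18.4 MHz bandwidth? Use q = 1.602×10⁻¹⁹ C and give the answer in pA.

313 pA

I_n = √(2qI·B)
2qI·B = 2 × 1.602×10⁻¹⁹ × 1.66×10⁻⁸ × 1.84×10⁷ = 9.79×10⁻²⁰ A²
I_n = √(9.79×10⁻²⁰) = 3.13×10⁻¹⁰ A = 313 pA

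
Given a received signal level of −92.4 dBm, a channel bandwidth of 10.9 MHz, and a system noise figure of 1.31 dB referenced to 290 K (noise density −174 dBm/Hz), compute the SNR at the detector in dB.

9.9 dB

Noise floor: N = −174 + 10 log₁₀(B) + NF
10 log₁₀(1.09×10⁷) = 70.37 dB
N = −174 + 70.37 + 1.31 = −102.32 dBm
SNR = P_sig − N = −92.4 − (−102.32) = 9.92 dB → 9.9 dB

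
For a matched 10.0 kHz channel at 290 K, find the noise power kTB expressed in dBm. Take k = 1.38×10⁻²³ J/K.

P_n = kTB = 1.38×10⁻²³ × 290 × 1.00×10⁴ = 4.00×10⁻¹⁷ W
In dBm: 10 log₁₀(4.00×10⁻¹⁷ / 10⁻³) = −134.0 dBm

−134.0 dBm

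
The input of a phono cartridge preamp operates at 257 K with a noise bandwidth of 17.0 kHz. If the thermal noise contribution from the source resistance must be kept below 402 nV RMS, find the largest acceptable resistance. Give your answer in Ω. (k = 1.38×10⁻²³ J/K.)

Johnson–Nyquist: V_n = √(4kTRB) ⇒ R = V_n² / (4kTB)
4kTB = 4 × 1.38×10⁻²³ × 257 × 1.70×10⁴ = 2.41×10⁻¹⁶
R = (4.02×10⁻⁷)² / 2.41×10⁻¹⁶ = 6.70×10² Ω = 670 Ω

670 Ω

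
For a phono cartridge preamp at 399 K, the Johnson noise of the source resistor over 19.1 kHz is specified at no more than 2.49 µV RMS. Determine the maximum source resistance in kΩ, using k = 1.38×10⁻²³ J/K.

14.7 kΩ

Johnson–Nyquist: V_n = √(4kTRB) ⇒ R = V_n² / (4kTB)
4kTB = 4 × 1.38×10⁻²³ × 399 × 1.91×10⁴ = 4.21×10⁻¹⁶
R = (2.49×10⁻⁶)² / 4.21×10⁻¹⁶ = 1.47×10⁴ Ω = 14.7 kΩ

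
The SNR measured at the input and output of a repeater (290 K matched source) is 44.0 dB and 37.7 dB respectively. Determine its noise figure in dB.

NF (dB) = SNR_in(dB) − SNR_out(dB) when the source is at T₀
NF = 44.0 − 37.7 = 6.3 dB

6.3 dB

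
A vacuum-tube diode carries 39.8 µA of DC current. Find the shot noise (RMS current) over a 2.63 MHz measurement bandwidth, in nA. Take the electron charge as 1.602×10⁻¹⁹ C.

I_n = √(2qI·B)
2qI·B = 2 × 1.602×10⁻¹⁹ × 3.98×10⁻⁵ × 2.63×10⁶ = 3.35×10⁻¹⁷ A²
I_n = √(3.35×10⁻¹⁷) = 5.79×10⁻⁹ A = 5.79 nA

5.79 nA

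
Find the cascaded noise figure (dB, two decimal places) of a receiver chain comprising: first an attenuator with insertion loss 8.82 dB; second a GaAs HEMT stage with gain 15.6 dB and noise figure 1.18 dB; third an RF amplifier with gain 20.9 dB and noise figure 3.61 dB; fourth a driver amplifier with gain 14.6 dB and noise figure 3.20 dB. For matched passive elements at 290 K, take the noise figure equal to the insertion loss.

Convert to linear (a loss of L dB is a gain of −L dB): F_i = 10^(NF_i/10), G_i = 10^(G_i,dB/10)
  Stage 1: F_1 = 10^(8.82/10) = 7.621, G_1 = 10^(−8.82/10) = 0.1312
  Stage 2: F_2 = 10^(1.18/10) = 1.312, G_2 = 10^(15.6/10) = 36.31
  Stage 3: F_3 = 10^(3.61/10) = 2.296, G_3 = 10^(20.9/10) = 123.0
  Stage 4: F_4 = 10^(3.20/10) = 2.089, G_4 = 10^(14.6/10) = 28.84
Friis cascade:
  F = 7.621 + (1.312 − 1)/0.1312 + (2.296 − 1)/4.764 + (2.089 − 1)/586.1 = 10.27
NF = 10 log₁₀(10.27) = 10.12 dB

10.12 dB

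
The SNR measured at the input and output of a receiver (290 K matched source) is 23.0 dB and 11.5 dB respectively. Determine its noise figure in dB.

NF (dB) = SNR_in(dB) − SNR_out(dB) when the source is at T₀
NF = 23.0 − 11.5 = 11.5 dB

11.5 dB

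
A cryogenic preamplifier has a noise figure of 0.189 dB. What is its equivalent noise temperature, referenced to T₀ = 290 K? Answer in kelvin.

12.9 K

F = 10^(0.189/10) = 1.04448
T_e = (F − 1)·T₀ = (1.04448 − 1) × 290 = 12.9 K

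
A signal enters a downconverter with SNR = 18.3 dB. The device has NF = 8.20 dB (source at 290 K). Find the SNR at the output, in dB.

By definition F = SNR_in/SNR_out, so in dB: SNR_out = SNR_in − NF
SNR_out = 18.3 − 8.20 = 10.10 dB

10.10 dB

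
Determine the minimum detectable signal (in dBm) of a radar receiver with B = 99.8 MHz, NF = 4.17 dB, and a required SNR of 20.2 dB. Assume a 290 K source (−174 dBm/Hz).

Sensitivity = −174 + 10 log₁₀(B) + NF + SNR_min
= −174 + 79.99 + 4.17 + 20.2
= −69.64 dBm → −69.6 dBm

−69.6 dBm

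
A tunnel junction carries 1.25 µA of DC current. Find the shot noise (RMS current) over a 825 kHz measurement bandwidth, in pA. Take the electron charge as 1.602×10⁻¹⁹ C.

575 pA

I_n = √(2qI·B)
2qI·B = 2 × 1.602×10⁻¹⁹ × 1.25×10⁻⁶ × 8.25×10⁵ = 3.30×10⁻¹⁹ A²
I_n = √(3.30×10⁻¹⁹) = 5.75×10⁻¹⁰ A = 575 pA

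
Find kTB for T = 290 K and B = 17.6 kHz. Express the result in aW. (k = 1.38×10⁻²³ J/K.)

70.4 aW

P_n = kTB = 1.38×10⁻²³ × 290 × 1.76×10⁴ = 7.04×10⁻¹⁷ W = 70.4 aW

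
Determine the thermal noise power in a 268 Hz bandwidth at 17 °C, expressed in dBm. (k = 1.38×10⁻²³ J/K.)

T = 17 °C + 273.15 = 290.15 K
P_n = kTB = 1.38×10⁻²³ × 290.15 × 2.68×10² = 1.07×10⁻¹⁸ W
In dBm: 10 log₁₀(1.07×10⁻¹⁸ / 10⁻³) = −149.7 dBm

−149.7 dBm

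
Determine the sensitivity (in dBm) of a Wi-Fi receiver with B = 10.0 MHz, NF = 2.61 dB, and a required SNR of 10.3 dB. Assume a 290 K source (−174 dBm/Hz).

Sensitivity = −174 + 10 log₁₀(B) + NF + SNR_min
= −174 + 70 + 2.61 + 10.3
= −91.09 dBm → −91.1 dBm

−91.1 dBm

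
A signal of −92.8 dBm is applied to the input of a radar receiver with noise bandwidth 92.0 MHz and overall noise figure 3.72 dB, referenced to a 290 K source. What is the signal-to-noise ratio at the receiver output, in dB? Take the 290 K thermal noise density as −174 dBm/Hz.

−2.2 dB

Noise floor: N = −174 + 10 log₁₀(B) + NF
10 log₁₀(9.20×10⁷) = 79.64 dB
N = −174 + 79.64 + 3.72 = −90.64 dBm
SNR = P_sig − N = −92.8 − (−90.64) = −2.16 dB → −2.2 dB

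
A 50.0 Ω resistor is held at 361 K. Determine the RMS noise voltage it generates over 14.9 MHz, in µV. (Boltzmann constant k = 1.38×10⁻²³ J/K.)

3.85 µV

V_n = √(4kTRB)
4kTRB = 4 × 1.38×10⁻²³ × 361 × 5.00×10¹ × 1.49×10⁷ = 1.48×10⁻¹¹ V²
V_n = √(1.48×10⁻¹¹) = 3.85×10⁻⁶ V = 3.85 µV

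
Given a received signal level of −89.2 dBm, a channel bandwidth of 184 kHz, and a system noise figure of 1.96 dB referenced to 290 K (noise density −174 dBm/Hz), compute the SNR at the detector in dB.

Noise floor: N = −174 + 10 log₁₀(B) + NF
10 log₁₀(1.84×10⁵) = 52.65 dB
N = −174 + 52.65 + 1.96 = −119.39 dBm
SNR = P_sig − N = −89.2 − (−119.39) = 30.19 dB → 30.2 dB

30.2 dB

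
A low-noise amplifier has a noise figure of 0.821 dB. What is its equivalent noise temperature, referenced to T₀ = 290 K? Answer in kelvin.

F = 10^(0.821/10) = 1.20809
T_e = (F − 1)·T₀ = (1.20809 − 1) × 290 = 60.3 K

60.3 K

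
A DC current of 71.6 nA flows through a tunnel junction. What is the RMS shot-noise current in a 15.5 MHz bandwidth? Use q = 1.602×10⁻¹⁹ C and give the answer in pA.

I_n = √(2qI·B)
2qI·B = 2 × 1.602×10⁻¹⁹ × 7.16×10⁻⁸ × 1.55×10⁷ = 3.56×10⁻¹⁹ A²
I_n = √(3.56×10⁻¹⁹) = 5.96×10⁻¹⁰ A = 596 pA

596 pA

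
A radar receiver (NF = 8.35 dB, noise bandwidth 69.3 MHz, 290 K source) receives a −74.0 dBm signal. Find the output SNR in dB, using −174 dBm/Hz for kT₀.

Noise floor: N = −174 + 10 log₁₀(B) + NF
10 log₁₀(6.93×10⁷) = 78.41 dB
N = −174 + 78.41 + 8.35 = −87.24 dBm
SNR = P_sig − N = −74.0 − (−87.24) = 13.24 dB → 13.2 dB

13.2 dB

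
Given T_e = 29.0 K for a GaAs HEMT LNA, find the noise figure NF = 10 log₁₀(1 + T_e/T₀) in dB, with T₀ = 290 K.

0.414 dB

F = 1 + T_e/T₀ = 1 + 29.0/290 = 1.1
NF = 10 log₁₀(1.1) = 0.414 dB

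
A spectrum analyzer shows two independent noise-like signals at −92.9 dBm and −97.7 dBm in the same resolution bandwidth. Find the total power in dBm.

Convert to linear, add, convert back:
P₁ = 5.13×10⁻¹³ W, P₂ = 1.70×10⁻¹³ W
P_tot = 6.83×10⁻¹³ W → 10 log₁₀(P_tot / 10⁻³) = −91.7 dBm

−91.7 dBm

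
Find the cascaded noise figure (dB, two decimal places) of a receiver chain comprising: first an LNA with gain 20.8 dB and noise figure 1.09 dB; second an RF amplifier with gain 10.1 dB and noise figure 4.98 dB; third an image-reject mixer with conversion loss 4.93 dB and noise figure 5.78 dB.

Convert to linear (a loss of L dB is a gain of −L dB): F_i = 10^(NF_i/10), G_i = 10^(G_i,dB/10)
  Stage 1: F_1 = 10^(1.09/10) = 1.285, G_1 = 10^(20.8/10) = 120.2
  Stage 2: F_2 = 10^(4.98/10) = 3.148, G_2 = 10^(10.1/10) = 10.23
  Stage 3: F_3 = 10^(5.78/10) = 3.784, G_3 = 10^(−4.93/10) = 0.3214
Friis cascade:
  F = 1.285 + (3.148 − 1)/120.2 + (3.784 − 1)/1230 = 1.305
NF = 10 log₁₀(1.305) = 1.16 dB

1.16 dB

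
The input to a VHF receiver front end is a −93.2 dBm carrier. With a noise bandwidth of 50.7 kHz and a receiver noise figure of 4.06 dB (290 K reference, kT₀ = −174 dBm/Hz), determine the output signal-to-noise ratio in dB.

29.7 dB

Noise floor: N = −174 + 10 log₁₀(B) + NF
10 log₁₀(5.07×10⁴) = 47.05 dB
N = −174 + 47.05 + 4.06 = −122.89 dBm
SNR = P_sig − N = −93.2 − (−122.89) = 29.69 dB → 29.7 dB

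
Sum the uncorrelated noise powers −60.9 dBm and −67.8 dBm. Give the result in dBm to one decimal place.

−60.1 dBm

Convert to linear, add, convert back:
P₁ = 8.13×10⁻¹⁰ W, P₂ = 1.66×10⁻¹⁰ W
P_tot = 9.79×10⁻¹⁰ W → 10 log₁₀(P_tot / 10⁻³) = −60.1 dBm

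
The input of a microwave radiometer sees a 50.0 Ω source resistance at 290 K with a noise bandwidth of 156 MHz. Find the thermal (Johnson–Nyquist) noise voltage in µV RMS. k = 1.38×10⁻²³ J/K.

11.2 µV

V_n = √(4kTRB)
4kTRB = 4 × 1.38×10⁻²³ × 290 × 5.00×10¹ × 1.56×10⁸ = 1.25×10⁻¹⁰ V²
V_n = √(1.25×10⁻¹⁰) = 1.12×10⁻⁵ V = 11.2 µV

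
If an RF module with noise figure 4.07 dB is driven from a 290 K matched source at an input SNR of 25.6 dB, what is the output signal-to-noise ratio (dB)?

21.53 dB

By definition F = SNR_in/SNR_out, so in dB: SNR_out = SNR_in − NF
SNR_out = 25.6 − 4.07 = 21.53 dB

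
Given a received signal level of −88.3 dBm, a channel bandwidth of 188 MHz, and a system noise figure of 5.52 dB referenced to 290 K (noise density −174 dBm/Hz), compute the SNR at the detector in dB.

−2.6 dB

Noise floor: N = −174 + 10 log₁₀(B) + NF
10 log₁₀(1.88×10⁸) = 82.74 dB
N = −174 + 82.74 + 5.52 = −85.74 dBm
SNR = P_sig − N = −88.3 − (−85.74) = −2.56 dB → −2.6 dB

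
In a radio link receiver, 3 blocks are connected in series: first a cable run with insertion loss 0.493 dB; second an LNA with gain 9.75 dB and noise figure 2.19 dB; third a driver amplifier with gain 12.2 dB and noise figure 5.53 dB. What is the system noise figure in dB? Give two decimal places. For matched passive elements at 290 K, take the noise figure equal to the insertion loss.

Convert to linear (a loss of L dB is a gain of −L dB): F_i = 10^(NF_i/10), G_i = 10^(G_i,dB/10)
  Stage 1: F_1 = 10^(0.493/10) = 1.120, G_1 = 10^(−0.493/10) = 0.8927
  Stage 2: F_2 = 10^(2.19/10) = 1.656, G_2 = 10^(9.75/10) = 9.441
  Stage 3: F_3 = 10^(5.53/10) = 3.573, G_3 = 10^(12.2/10) = 16.60
Friis cascade:
  F = 1.120 + (1.656 − 1)/0.8927 + (3.573 − 1)/8.428 = 2.160
NF = 10 log₁₀(2.160) = 3.34 dB

3.34 dB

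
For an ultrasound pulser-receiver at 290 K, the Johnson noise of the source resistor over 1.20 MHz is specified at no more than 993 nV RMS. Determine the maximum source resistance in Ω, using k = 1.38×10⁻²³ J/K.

51.3 Ω

Johnson–Nyquist: V_n = √(4kTRB) ⇒ R = V_n² / (4kTB)
4kTB = 4 × 1.38×10⁻²³ × 290 × 1.20×10⁶ = 1.92×10⁻¹⁴
R = (9.93×10⁻⁷)² / 1.92×10⁻¹⁴ = 5.13×10¹ Ω = 51.3 Ω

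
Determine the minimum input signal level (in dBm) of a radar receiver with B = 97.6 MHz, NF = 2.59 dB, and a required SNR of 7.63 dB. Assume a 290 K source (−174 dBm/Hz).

Sensitivity = −174 + 10 log₁₀(B) + NF + SNR_min
= −174 + 79.89 + 2.59 + 7.63
= −83.89 dBm → −83.9 dBm

−83.9 dBm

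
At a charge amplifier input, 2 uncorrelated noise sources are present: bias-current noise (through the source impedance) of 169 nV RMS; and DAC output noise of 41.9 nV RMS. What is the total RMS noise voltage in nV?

Uncorrelated sources add in power (mean-square): V_tot = √(ΣV_i²)
V_tot = √[(1.69×10⁻⁷)² + (4.19×10⁻⁸)²] = 1.74×10⁻⁷ V = 174 nV

174 nV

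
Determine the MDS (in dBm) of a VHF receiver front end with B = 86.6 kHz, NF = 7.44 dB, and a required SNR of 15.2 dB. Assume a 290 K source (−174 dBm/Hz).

Sensitivity = −174 + 10 log₁₀(B) + NF + SNR_min
= −174 + 49.38 + 7.44 + 15.2
= −101.98 dBm → −102.0 dBm

−102.0 dBm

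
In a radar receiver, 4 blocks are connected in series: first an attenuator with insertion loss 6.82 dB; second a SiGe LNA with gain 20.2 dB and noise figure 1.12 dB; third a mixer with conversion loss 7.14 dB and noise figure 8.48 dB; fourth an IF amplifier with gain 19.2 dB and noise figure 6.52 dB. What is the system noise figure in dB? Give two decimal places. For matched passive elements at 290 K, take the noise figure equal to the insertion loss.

Convert to linear (a loss of L dB is a gain of −L dB): F_i = 10^(NF_i/10), G_i = 10^(G_i,dB/10)
  Stage 1: F_1 = 10^(6.82/10) = 4.808, G_1 = 10^(−6.82/10) = 0.2080
  Stage 2: F_2 = 10^(1.12/10) = 1.294, G_2 = 10^(20.2/10) = 104.7
  Stage 3: F_3 = 10^(8.48/10) = 7.047, G_3 = 10^(−7.14/10) = 0.1932
  Stage 4: F_4 = 10^(6.52/10) = 4.487, G_4 = 10^(19.2/10) = 83.18
Friis cascade:
  F = 4.808 + (1.294 − 1)/0.2080 + (7.047 − 1)/21.78 + (4.487 − 1)/4.207 = 7.330
NF = 10 log₁₀(7.330) = 8.65 dB

8.65 dB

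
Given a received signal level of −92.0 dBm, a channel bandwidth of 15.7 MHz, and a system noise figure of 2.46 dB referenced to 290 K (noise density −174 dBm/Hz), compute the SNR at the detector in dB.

7.6 dB

Noise floor: N = −174 + 10 log₁₀(B) + NF
10 log₁₀(1.57×10⁷) = 71.96 dB
N = −174 + 71.96 + 2.46 = −99.58 dBm
SNR = P_sig − N = −92.0 − (−99.58) = 7.58 dB → 7.6 dB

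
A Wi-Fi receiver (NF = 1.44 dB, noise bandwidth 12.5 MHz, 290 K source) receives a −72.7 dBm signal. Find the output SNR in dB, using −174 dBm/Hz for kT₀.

Noise floor: N = −174 + 10 log₁₀(B) + NF
10 log₁₀(1.25×10⁷) = 70.97 dB
N = −174 + 70.97 + 1.44 = −101.59 dBm
SNR = P_sig − N = −72.7 − (−101.59) = 28.89 dB → 28.9 dB

28.9 dB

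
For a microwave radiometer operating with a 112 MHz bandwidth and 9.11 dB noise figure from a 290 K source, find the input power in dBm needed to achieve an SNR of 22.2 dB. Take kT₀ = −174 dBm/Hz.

Sensitivity = −174 + 10 log₁₀(B) + NF + SNR_min
= −174 + 80.49 + 9.11 + 22.2
= −62.20 dBm → −62.2 dBm

−62.2 dBm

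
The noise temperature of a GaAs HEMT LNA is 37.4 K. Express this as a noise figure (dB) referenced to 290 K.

0.527 dB

F = 1 + T_e/T₀ = 1 + 37.4/290 = 1.12897
NF = 10 log₁₀(1.12897) = 0.527 dB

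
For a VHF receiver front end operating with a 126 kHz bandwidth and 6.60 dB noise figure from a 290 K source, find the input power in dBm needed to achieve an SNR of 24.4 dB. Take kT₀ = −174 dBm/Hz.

Sensitivity = −174 + 10 log₁₀(B) + NF + SNR_min
= −174 + 51 + 6.60 + 24.4
= −92.00 dBm → −92.0 dBm

−92.0 dBm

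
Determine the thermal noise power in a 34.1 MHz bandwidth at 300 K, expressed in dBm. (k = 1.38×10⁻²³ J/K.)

−98.5 dBm

P_n = kTB = 1.38×10⁻²³ × 300 × 3.41×10⁷ = 1.41×10⁻¹³ W
In dBm: 10 log₁₀(1.41×10⁻¹³ / 10⁻³) = −98.5 dBm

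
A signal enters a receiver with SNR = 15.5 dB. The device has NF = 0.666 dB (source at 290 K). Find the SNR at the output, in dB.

14.834 dB

By definition F = SNR_in/SNR_out, so in dB: SNR_out = SNR_in − NF
SNR_out = 15.5 − 0.666 = 14.834 dB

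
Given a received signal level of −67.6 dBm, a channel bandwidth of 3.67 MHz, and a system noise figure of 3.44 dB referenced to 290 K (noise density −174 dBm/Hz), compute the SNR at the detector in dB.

Noise floor: N = −174 + 10 log₁₀(B) + NF
10 log₁₀(3.67×10⁶) = 65.65 dB
N = −174 + 65.65 + 3.44 = −104.91 dBm
SNR = P_sig − N = −67.6 − (−104.91) = 37.31 dB → 37.3 dB

37.3 dB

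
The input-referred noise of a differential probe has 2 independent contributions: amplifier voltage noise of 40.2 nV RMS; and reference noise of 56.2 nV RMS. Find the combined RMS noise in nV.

Uncorrelated sources add in power (mean-square): V_tot = √(ΣV_i²)
V_tot = √[(4.02×10⁻⁸)² + (5.62×10⁻⁸)²] = 6.91×10⁻⁸ V = 69.1 nV

69.1 nV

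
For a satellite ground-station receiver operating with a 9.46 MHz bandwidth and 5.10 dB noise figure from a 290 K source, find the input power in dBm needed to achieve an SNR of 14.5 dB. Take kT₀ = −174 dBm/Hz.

Sensitivity = −174 + 10 log₁₀(B) + NF + SNR_min
= −174 + 69.76 + 5.10 + 14.5
= −84.64 dBm → −84.6 dBm

−84.6 dBm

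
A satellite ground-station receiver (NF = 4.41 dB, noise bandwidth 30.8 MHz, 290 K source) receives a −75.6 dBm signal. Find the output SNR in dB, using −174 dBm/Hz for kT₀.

19.1 dB

Noise floor: N = −174 + 10 log₁₀(B) + NF
10 log₁₀(3.08×10⁷) = 74.89 dB
N = −174 + 74.89 + 4.41 = −94.70 dBm
SNR = P_sig − N = −75.6 − (−94.70) = 19.10 dB → 19.1 dB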